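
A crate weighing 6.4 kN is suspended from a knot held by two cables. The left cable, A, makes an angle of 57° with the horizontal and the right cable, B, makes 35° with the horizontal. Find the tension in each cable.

ΣF_x = 0: −T_A·cos57° + T_B·cos35° = 0 → T_B = 0.664881·T_A.
ΣF_y = 0: T_A·sin57° + T_B·sin35° = 6.4.
Substitute: T_A·(0.838671 + 0.664881·0.573576) = 6.4 → T_A = 5.24577 ≈ 5.246 kN.
Then T_B = 0.664881 × 5.24577 = 3.488 kN.

T_A = 5.246 kN, T_B = 3.488 kN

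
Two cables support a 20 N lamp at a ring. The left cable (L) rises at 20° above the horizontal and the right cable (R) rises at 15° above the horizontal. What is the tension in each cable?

ΣF_x = 0: −T_L·cos20° + T_R·cos15° = 0 → T_R = 0.972841·T_L.
ΣF_y = 0: T_L·sin20° + T_R·sin15° = 20.
Substitute: T_L·(0.34202 + 0.972841·0.258819) = 20 → T_L = 33.6808 ≈ 33.68 N.
Then T_R = 0.972841 × 33.6808 = 32.77 N.

T_L = 33.68 N, T_R = 32.77 N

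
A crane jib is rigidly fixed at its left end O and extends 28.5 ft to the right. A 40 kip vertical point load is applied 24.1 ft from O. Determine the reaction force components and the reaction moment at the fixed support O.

ΣF_x = 0: O_x = 0.
ΣF_y = 0: O_y − 40 = 0 → O_y = 40.00 kip.
ΣM about O: M_O − 40·24.1 = 0 → M_O = 964.0 kip·ft.

O_x = 0, O_y = 40.00 kip, M_O = 964.0 kip·ft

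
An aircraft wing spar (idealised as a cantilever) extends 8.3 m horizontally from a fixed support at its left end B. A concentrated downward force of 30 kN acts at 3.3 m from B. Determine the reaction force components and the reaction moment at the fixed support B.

B_x = 0, B_y = 30.00 kN, M_B = 99.00 kN·m

ΣF_x = 0: B_x = 0.
ΣF_y = 0: B_y − 30 = 0 → B_y = 30.00 kN.
ΣM about B: M_B − 30·3.3 = 0 → M_B = 99.00 kN·m.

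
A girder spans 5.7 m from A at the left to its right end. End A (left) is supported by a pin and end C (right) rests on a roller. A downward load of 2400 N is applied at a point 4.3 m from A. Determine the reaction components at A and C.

Taking moments about A: C_y·5.7 − 2400·4.3 = 0 → C_y = 10320/5.7 = 1810.53 ≈ 1811 N.
ΣF_y = 0: A_y + 1810.53 − 2400 = 0 → A_y = 589.5 N.
ΣF_x = 0: no horizontal applied forces, so A_x = 0.

A_x = 0, A_y = 589.5 N, C_y = 1811 N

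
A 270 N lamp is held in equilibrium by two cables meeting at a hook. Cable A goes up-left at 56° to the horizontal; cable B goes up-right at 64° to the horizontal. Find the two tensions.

T_A = 136.7 N, T_B = 174.3 N

ΣF_x = 0: −T_A·cos56° + T_B·cos64° = 0 → T_B = 1.27562·T_A.
ΣF_y = 0: T_A·sin56° + T_B·sin64° = 270.
Substitute: T_A·(0.829038 + 1.27562·0.898794) = 270 → T_A = 136.67 ≈ 136.7 N.
Then T_B = 1.27562 × 136.67 = 174.3 N.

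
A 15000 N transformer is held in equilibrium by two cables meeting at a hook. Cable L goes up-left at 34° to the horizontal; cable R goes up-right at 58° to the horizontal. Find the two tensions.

ΣF_x = 0: −T_L·cos34° + T_R·cos58° = 0 → T_R = 1.56446·T_L.
ΣF_y = 0: T_L·sin34° + T_R·sin58° = 15000.
Substitute: T_L·(0.559193 + 1.56446·0.848048) = 15000 → T_L = 7953.63 ≈ 7954 N.
Then T_R = 1.56446 × 7953.63 = 12440 N.

T_L = 7954 N, T_R = 12440 N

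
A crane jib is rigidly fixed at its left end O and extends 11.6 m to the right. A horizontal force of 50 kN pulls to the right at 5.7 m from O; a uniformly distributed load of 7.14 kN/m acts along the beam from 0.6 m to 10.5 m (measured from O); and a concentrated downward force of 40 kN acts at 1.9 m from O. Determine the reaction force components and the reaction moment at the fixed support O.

O_x = -50.00 kN, O_y = 110.7 kN, M_O = 468.3 kN·m

Resultant of the distributed load: 7.14 × 9.9 = 70.686 kN at 5.55 m from O.
ΣF_x = 0: O_x + 50 = 0 → O_x = -50.00 kN.
ΣF_y = 0: O_y − 7.14·9.9 − 40 = 0 → O_y = 110.7 kN.
ΣM about O: M_O − (7.14·9.9)·5.55 − 40·1.9 = 0 → M_O = 468.3 kN·m.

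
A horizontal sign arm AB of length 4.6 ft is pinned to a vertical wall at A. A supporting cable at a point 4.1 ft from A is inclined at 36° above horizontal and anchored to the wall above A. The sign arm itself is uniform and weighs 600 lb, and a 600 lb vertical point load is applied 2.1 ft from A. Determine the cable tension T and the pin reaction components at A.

T = 1095 lb, A_x = 886.3 lb, A_y = 556.1 lb

ΣM about A: T·sin36°·4.1 − 600·2.3 − 600·2.1 = 0 → T = 2640/(4.1·0.587785) = 1095.47 ≈ 1095 lb.
ΣF_x = 0: A_x − T·cos36° = 0 → A_x = 1095.47 × 0.809017 = 886.3 lb.
ΣF_y = 0: A_y + T·sin36° − 600 − 600 = 0 → A_y = 1200 − 1095.47 × 0.587785 = 556.1 lb.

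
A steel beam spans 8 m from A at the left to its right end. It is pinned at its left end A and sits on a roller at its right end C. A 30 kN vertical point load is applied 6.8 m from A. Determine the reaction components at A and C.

Taking moments about A: C_y·8 − 30·6.8 = 0 → C_y = 204/8 = 25.50 kN.
ΣF_y = 0: A_y + 25.5 − 30 = 0 → A_y = 4.500 kN.
ΣF_x = 0: no horizontal applied forces, so A_x = 0.

A_x = 0, A_y = 4.500 kN, C_y = 25.50 kN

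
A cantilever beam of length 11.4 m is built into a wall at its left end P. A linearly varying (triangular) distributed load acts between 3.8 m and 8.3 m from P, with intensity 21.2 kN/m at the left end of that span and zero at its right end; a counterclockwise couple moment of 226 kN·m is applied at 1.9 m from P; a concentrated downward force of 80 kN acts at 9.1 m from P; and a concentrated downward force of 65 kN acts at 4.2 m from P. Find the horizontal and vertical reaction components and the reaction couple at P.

Resultant of the triangular load: ½ × 21.2 × 4.5 = 47.7 kN, acting at 5.3 m from P (one-third of the span from the peak).
ΣF_x = 0: P_x = 0.
ΣF_y = 0: P_y − ½·21.2·4.5 − 80 − 65 = 0 → P_y = 192.7 kN.
ΣM about P: M_P − (½·21.2·4.5)·5.3 + 226 − 80·9.1 − 65·4.2 = 0 → M_P = 1028 kN·m.

P_x = 0, P_y = 192.7 kN, M_P = 1028 kN·m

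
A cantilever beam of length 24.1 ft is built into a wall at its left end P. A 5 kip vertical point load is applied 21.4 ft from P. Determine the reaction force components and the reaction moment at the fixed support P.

P_x = 0, P_y = 5.000 kip, M_P = 107.0 kip·ft

ΣF_x = 0: P_x = 0.
ΣF_y = 0: P_y − 5 = 0 → P_y = 5.000 kip.
ΣM about P: M_P − 5·21.4 = 0 → M_P = 107.0 kip·ft.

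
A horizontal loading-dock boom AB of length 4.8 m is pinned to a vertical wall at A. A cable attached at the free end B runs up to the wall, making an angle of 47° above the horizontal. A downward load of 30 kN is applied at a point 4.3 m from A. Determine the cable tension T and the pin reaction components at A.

T = 36.75 kN, A_x = 25.06 kN, A_y = 3.125 kN

ΣM about A: T·sin47°·4.8 − 30·4.3 = 0 → T = 129/(4.8·0.731354) = 36.7469 ≈ 36.75 kN.
ΣF_x = 0: A_x − T·cos47° = 0 → A_x = 36.7469 × 0.681998 = 25.06 kN.
ΣF_y = 0: A_y + T·sin47° − 30 = 0 → A_y = 30 − 36.7469 × 0.731354 = 3.125 kN.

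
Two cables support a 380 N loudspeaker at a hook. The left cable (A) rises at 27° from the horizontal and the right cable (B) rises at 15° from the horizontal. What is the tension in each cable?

T_A = 548.6 N, T_B = 506.0 N

ΣF_x = 0: −T_A·cos27° + T_B·cos15° = 0 → T_B = 0.922438·T_A.
ΣF_y = 0: T_A·sin27° + T_B·sin15° = 380.
Substitute: T_A·(0.45399 + 0.922438·0.258819) = 380 → T_A = 548.551 ≈ 548.6 N.
Then T_B = 0.922438 × 548.551 = 506.0 N.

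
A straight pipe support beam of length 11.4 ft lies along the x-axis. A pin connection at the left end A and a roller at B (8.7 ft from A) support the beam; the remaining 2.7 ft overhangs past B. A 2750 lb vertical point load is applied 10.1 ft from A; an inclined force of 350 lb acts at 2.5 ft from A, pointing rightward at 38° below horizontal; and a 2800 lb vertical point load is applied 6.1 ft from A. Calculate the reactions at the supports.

ΣM about A: B_y·8.7 − 2750·10.1 − 350·sin38°·2.5 − 2800·6.1 = 0 → B_y = 45393.7/8.7 = 5217.67 ≈ 5218 lb.
ΣF_y = 0: A_y + 5217.67 − 2750 − 350·sin38° − 2800 = 0 → A_y = 547.8 lb.
ΣF_x = 0: A_x + 350·cos38° = 0 → A_x = -275.8 lb.

A_x = -275.8 lb, A_y = 547.8 lb, B_y = 5218 lb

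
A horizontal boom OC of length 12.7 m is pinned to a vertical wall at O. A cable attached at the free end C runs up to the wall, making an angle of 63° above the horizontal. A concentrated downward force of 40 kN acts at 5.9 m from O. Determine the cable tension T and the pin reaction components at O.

T = 20.86 kN, O_x = 9.468 kN, O_y = 21.42 kN

ΣM about O: T·sin63°·12.7 − 40·5.9 = 0 → T = 236/(12.7·0.891007) = 20.8558 ≈ 20.86 kN.
ΣF_x = 0: O_x − T·cos63° = 0 → O_x = 20.8558 × 0.45399 = 9.468 kN.
ΣF_y = 0: O_y + T·sin63° − 40 = 0 → O_y = 40 − 20.8558 × 0.891007 = 21.42 kN.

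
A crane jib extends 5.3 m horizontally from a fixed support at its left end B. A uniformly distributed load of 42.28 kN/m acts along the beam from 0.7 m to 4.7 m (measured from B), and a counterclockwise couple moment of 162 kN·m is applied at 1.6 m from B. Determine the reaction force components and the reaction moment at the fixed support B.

B_x = 0, B_y = 169.1 kN, M_B = 294.6 kN·m

Resultant of the distributed load: 42.28 × 4 = 169.12 kN at 2.7 m from B.
ΣF_x = 0: B_x = 0.
ΣF_y = 0: B_y − 42.28·4 = 0 → B_y = 169.1 kN.
ΣM about B: M_B − (42.28·4)·2.7 + 162 = 0 → M_B = 294.6 kN·m.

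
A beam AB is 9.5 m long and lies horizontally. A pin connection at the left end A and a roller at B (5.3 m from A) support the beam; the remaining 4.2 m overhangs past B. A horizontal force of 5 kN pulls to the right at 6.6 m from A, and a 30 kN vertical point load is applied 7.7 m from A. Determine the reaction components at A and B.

ΣM about A: B_y·5.3 − 30·7.7 = 0 → B_y = 231/5.3 = 43.5849 ≈ 43.58 kN.
ΣF_y = 0: A_y + 43.5849 − 30 = 0 → A_y = -13.58 kN.
ΣF_x = 0: A_x + 5 = 0 → A_x = -5.000 kN.

A_x = -5.000 kN, A_y = -13.58 kN, B_y = 43.58 kN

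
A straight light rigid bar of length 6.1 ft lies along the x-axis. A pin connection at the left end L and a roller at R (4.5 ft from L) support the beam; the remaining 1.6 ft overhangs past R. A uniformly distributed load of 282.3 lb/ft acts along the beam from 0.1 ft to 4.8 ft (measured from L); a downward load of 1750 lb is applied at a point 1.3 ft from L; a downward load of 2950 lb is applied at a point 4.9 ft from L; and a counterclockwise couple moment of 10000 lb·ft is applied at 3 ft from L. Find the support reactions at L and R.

Resultant of the distributed load: 282.3 × 4.7 = 1326.81 lb at 2.45 ft from L.
Taking moments about L: R_y·4.5 − (282.3·4.7)·2.45 − 1750·1.3 − 2950·4.9 + 10000 = 0 → R_y = 9980.6845/4.5 = 2217.93 ≈ 2218 lb.
ΣF_y = 0: L_y + 2217.93 − 282.3·4.7 − 1750 − 2950 = 0 → L_y = 3809 lb.
ΣF_x = 0: no horizontal applied forces, so L_x = 0.

L_x = 0, L_y = 3809 lb, R_y = 2218 lb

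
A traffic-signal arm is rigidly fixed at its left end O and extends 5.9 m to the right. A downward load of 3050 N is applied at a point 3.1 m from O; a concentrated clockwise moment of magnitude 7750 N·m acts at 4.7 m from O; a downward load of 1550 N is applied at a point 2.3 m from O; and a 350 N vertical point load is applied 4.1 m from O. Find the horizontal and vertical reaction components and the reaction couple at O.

O_x = 0, O_y = 4950 N, M_O = 22200 N·m

ΣF_x = 0: O_x = 0.
ΣF_y = 0: O_y − 3050 − 1550 − 350 = 0 → O_y = 4950 N.
ΣM about O: M_O − 3050·3.1 − 7750 − 1550·2.3 − 350·4.1 = 0 → M_O = 22200 N·m.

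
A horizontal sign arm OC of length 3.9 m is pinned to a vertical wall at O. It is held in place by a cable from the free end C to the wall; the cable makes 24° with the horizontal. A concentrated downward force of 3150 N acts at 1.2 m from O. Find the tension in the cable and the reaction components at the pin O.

ΣM about O: T·sin24°·3.9 − 3150·1.2 = 0 → T = 3780/(3.9·0.406737) = 2382.94 ≈ 2383 N.
ΣF_x = 0: O_x − T·cos24° = 0 → O_x = 2382.94 × 0.913545 = 2177 N.
ΣF_y = 0: O_y + T·sin24° − 3150 = 0 → O_y = 3150 − 2382.94 × 0.406737 = 2181 N.

T = 2383 N, O_x = 2177 N, O_y = 2181 N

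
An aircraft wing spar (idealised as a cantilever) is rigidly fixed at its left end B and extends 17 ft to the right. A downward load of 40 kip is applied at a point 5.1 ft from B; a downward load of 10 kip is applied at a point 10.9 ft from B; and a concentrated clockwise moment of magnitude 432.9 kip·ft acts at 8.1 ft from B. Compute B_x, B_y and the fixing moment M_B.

ΣF_x = 0: B_x = 0.
ΣF_y = 0: B_y − 40 − 10 = 0 → B_y = 50.00 kip.
ΣM about B: M_B − 40·5.1 − 10·10.9 − 432.9 = 0 → M_B = 745.9 kip·ft.

B_x = 0, B_y = 50.00 kip, M_B = 745.9 kip·ft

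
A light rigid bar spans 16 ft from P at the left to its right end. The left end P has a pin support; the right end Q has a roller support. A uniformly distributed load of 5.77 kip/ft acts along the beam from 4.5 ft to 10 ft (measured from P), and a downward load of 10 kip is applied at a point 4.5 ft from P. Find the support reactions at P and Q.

P_x = 0, P_y = 24.54 kip, Q_y = 17.19 kip

Resultant of the distributed load: 5.77 × 5.5 = 31.735 kip at 7.25 ft from P.
Taking moments about P: Q_y·16 − (5.77·5.5)·7.25 − 10·4.5 = 0 → Q_y = 275.07875/16 = 17.1924 ≈ 17.19 kip.
ΣF_y = 0: P_y + 17.1924 − 5.77·5.5 − 10 = 0 → P_y = 24.54 kip.
ΣF_x = 0: no horizontal applied forces, so P_x = 0.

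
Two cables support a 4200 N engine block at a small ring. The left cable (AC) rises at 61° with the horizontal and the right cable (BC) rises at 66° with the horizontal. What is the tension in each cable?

ΣF_x = 0: −T_AC·cos61° + T_BC·cos66° = 0 → T_BC = 1.19195·T_AC.
ΣF_y = 0: T_AC·sin61° + T_BC·sin66° = 4200.
Substitute: T_AC·(0.87462 + 1.19195·0.913545) = 4200 → T_AC = 2139.02 ≈ 2139 N.
Then T_BC = 1.19195 × 2139.02 = 2550 N.

T_AC = 2139 N, T_BC = 2550 N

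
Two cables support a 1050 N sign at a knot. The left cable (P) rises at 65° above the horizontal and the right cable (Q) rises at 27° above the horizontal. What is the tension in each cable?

ΣF_x = 0: −T_P·cos65° + T_Q·cos27° = 0 → T_Q = 0.474316·T_P.
ΣF_y = 0: T_P·sin65° + T_Q·sin27° = 1050.
Substitute: T_P·(0.906308 + 0.474316·0.45399) = 1050 → T_P = 936.127 ≈ 936.1 N.
Then T_Q = 0.474316 × 936.127 = 444.0 N.

T_P = 936.1 N, T_Q = 444.0 N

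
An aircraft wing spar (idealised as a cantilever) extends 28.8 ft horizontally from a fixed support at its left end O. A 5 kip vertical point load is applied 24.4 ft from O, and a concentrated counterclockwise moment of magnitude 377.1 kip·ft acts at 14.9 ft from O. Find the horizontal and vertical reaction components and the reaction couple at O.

ΣF_x = 0: O_x = 0.
ΣF_y = 0: O_y − 5 = 0 → O_y = 5.000 kip.
ΣM about O: M_O − 5·24.4 + 377.1 = 0 → M_O = -255.1 kip·ft.

O_x = 0, O_y = 5.000 kip, M_O = -255.1 kip·ft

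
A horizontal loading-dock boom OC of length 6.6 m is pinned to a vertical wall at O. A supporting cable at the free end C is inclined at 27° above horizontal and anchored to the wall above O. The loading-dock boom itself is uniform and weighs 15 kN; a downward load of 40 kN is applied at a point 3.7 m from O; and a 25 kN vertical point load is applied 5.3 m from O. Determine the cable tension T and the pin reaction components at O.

ΣM about O: T·sin27°·6.6 − 15·3.3 − 40·3.7 − 25·5.3 = 0 → T = 330/(6.6·0.45399) = 110.135 ≈ 110.1 kN.
ΣF_x = 0: O_x − T·cos27° = 0 → O_x = 110.135 × 0.891007 = 98.13 kN.
ΣF_y = 0: O_y + T·sin27° − 15 − 40 − 25 = 0 → O_y = 80 − 110.135 × 0.45399 = 30.00 kN.

T = 110.1 kN, O_x = 98.13 kN, O_y = 30.00 kN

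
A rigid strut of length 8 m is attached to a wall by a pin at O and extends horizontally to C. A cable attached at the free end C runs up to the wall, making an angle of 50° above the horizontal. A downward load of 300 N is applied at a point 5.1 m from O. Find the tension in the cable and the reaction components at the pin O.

ΣM about O: T·sin50°·8 − 300·5.1 = 0 → T = 1530/(8·0.766044) = 249.659 ≈ 249.7 N.
ΣF_x = 0: O_x − T·cos50° = 0 → O_x = 249.659 × 0.642788 = 160.5 N.
ΣF_y = 0: O_y + T·sin50° − 300 = 0 → O_y = 300 − 249.659 × 0.766044 = 108.8 N.

T = 249.7 N, O_x = 160.5 N, O_y = 108.8 N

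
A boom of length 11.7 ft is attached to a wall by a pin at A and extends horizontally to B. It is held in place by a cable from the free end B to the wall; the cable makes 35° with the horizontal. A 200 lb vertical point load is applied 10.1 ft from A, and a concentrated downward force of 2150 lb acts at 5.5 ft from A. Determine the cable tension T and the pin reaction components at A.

ΣM about A: T·sin35°·11.7 − 200·10.1 − 2150·5.5 = 0 → T = 13845/(11.7·0.573576) = 2063.08 ≈ 2063 lb.
ΣF_x = 0: A_x − T·cos35° = 0 → A_x = 2063.08 × 0.819152 = 1690 lb.
ΣF_y = 0: A_y + T·sin35° − 200 − 2150 = 0 → A_y = 2350 − 2063.08 × 0.573576 = 1167 lb.

T = 2063 lb, A_x = 1690 lb, A_y = 1167 lb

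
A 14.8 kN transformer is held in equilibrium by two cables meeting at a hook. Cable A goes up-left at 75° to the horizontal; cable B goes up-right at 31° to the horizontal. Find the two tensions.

ΣF_x = 0: −T_A·cos75° + T_B·cos31° = 0 → T_B = 0.301947·T_A.
ΣF_y = 0: T_A·sin75° + T_B·sin31° = 14.8.
Substitute: T_A·(0.965926 + 0.301947·0.515038) = 14.8 → T_A = 13.1973 ≈ 13.20 kN.
Then T_B = 0.301947 × 13.1973 = 3.985 kN.

T_A = 13.20 kN, T_B = 3.985 kN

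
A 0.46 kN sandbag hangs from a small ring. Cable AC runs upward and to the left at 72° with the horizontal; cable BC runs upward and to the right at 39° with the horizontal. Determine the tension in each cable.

T_AC = 0.3829 kN, T_BC = 0.1523 kN

ΣF_x = 0: −T_AC·cos72° + T_BC·cos39° = 0 → T_BC = 0.397631·T_AC.
ΣF_y = 0: T_AC·sin72° + T_BC·sin39° = 0.46.
Substitute: T_AC·(0.951057 + 0.397631·0.62932) = 0.46 → T_AC = 0.38292 ≈ 0.3829 kN.
Then T_BC = 0.397631 × 0.38292 = 0.1523 kN.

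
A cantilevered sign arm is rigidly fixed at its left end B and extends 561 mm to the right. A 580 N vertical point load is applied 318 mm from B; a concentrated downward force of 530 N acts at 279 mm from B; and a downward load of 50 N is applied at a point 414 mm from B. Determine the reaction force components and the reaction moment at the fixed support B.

B_x = 0, B_y = 1160 N, M_B = 353000 N·mm

ΣF_x = 0: B_x = 0.
ΣF_y = 0: B_y − 580 − 530 − 50 = 0 → B_y = 1160 N.
ΣM about B: M_B − 580·318 − 530·279 − 50·414 = 0 → M_B = 353000 N·mm.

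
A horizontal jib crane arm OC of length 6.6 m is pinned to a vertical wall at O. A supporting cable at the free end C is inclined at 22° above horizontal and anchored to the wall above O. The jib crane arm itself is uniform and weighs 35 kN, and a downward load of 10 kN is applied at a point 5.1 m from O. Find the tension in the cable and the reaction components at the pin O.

T = 67.34 kN, O_x = 62.44 kN, O_y = 19.77 kN

ΣM about O: T·sin22°·6.6 − 35·3.3 − 10·5.1 = 0 → T = 166.5/(6.6·0.374607) = 67.3433 ≈ 67.34 kN.
ΣF_x = 0: O_x − T·cos22° = 0 → O_x = 67.3433 × 0.927184 = 62.44 kN.
ΣF_y = 0: O_y + T·sin22° − 35 − 10 = 0 → O_y = 45 − 67.3433 × 0.374607 = 19.77 kN.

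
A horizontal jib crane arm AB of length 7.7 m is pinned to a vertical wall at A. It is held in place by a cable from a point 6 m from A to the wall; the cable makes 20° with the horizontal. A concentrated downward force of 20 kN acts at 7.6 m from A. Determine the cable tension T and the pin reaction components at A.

T = 74.07 kN, A_x = 69.60 kN, A_y = -5.333 kN

ΣM about A: T·sin20°·6 − 20·7.6 = 0 → T = 152/(6·0.34202) = 74.0697 ≈ 74.07 kN.
ΣF_x = 0: A_x − T·cos20° = 0 → A_x = 74.0697 × 0.939693 = 69.60 kN.
ΣF_y = 0: A_y + T·sin20° − 20 = 0 → A_y = 20 − 74.0697 × 0.34202 = -5.333 kN.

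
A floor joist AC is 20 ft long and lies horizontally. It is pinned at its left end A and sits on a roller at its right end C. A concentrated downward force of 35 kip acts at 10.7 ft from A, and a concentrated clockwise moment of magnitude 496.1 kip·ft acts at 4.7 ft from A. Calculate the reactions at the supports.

A_x = 0, A_y = -8.530 kip, C_y = 43.53 kip

ΣM about A: C_y·20 − 35·10.7 − 496.1 = 0 → C_y = 870.6/20 = 43.53 kip.
ΣF_y = 0: A_y + 43.53 − 35 = 0 → A_y = -8.530 kip.
ΣF_x = 0: no horizontal applied forces, so A_x = 0.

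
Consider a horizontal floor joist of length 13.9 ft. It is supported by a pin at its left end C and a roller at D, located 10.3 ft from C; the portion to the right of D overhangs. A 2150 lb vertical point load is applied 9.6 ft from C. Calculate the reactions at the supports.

C_x = 0, C_y = 146.1 lb, D_y = 2004 lb

Taking moments about C: D_y·10.3 − 2150·9.6 = 0 → D_y = 20640/10.3 = 2003.88 ≈ 2004 lb.
ΣF_y = 0: C_y + 2003.88 − 2150 = 0 → C_y = 146.1 lb.
ΣF_x = 0: no horizontal applied forces, so C_x = 0.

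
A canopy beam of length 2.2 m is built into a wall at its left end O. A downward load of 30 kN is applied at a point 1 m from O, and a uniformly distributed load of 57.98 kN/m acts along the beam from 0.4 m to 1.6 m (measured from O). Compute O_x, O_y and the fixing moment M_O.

Resultant of the distributed load: 57.98 × 1.2 = 69.576 kN at 1 m from O.
ΣF_x = 0: O_x = 0.
ΣF_y = 0: O_y − 30 − 57.98·1.2 = 0 → O_y = 99.58 kN.
ΣM about O: M_O − 30·1 − (57.98·1.2)·1 = 0 → M_O = 99.58 kN·m.

O_x = 0, O_y = 99.58 kN, M_O = 99.58 kN·m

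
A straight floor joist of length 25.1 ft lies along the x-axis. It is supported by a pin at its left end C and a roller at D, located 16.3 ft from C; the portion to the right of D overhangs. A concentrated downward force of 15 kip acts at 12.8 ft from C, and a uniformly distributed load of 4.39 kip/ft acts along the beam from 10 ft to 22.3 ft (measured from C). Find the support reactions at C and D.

Resultant of the distributed load: 4.39 × 12.3 = 53.997 kip at 16.15 ft from C.
Moments about C: D_y·16.3 − 15·12.8 − (4.39·12.3)·16.15 = 0 → D_y = 1064.05155/16.3 = 65.2792 ≈ 65.28 kip.
ΣF_y = 0: C_y + 65.2792 − 15 − 4.39·12.3 = 0 → C_y = 3.718 kip.
ΣF_x = 0: no horizontal applied forces, so C_x = 0.

C_x = 0, C_y = 3.718 kip, D_y = 65.28 kip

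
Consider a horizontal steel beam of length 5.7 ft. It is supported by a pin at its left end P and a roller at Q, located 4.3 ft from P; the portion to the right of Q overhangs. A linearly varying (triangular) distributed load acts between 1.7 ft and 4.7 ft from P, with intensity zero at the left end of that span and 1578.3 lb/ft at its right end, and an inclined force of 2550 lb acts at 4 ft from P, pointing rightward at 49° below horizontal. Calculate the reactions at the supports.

Resultant of the triangular load: ½ × 1578.3 × 3 = 2367.45 lb, acting at 3.7 ft from P (one-third of the span from the peak).
ΣM about P: Q_y·4.3 − (½·1578.3·3)·3.7 − 2550·sin49°·4 = 0 → Q_y = 16457.6/4.3 = 3827.35 ≈ 3827 lb.
ΣF_y = 0: P_y + 3827.35 − ½·1578.3·3 − 2550·sin49° = 0 → P_y = 464.6 lb.
ΣF_x = 0: P_x + 2550·cos49° = 0 → P_x = -1673 lb.

P_x = -1673 lb, P_y = 464.6 lb, Q_y = 3827 lb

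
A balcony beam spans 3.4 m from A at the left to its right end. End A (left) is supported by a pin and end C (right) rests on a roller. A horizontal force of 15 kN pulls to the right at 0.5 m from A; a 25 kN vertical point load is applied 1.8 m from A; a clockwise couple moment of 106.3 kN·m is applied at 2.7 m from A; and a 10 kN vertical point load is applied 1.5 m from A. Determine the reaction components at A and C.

Taking moments about A: C_y·3.4 − 25·1.8 − 106.3 − 10·1.5 = 0 → C_y = 166.3/3.4 = 48.9118 ≈ 48.91 kN.
ΣF_y = 0: A_y + 48.9118 − 25 − 10 = 0 → A_y = -13.91 kN.
ΣF_x = 0: A_x + 15 = 0 → A_x = -15.00 kN.

A_x = -15.00 kN, A_y = -13.91 kN, C_y = 48.91 kN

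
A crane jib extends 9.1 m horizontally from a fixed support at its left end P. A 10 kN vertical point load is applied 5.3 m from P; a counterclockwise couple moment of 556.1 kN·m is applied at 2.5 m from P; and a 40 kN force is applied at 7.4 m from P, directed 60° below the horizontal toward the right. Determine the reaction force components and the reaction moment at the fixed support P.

ΣF_x = 0: P_x + 40·cos60° = 0 → P_x = -20.00 kN.
ΣF_y = 0: P_y − 10 − 40·sin60° = 0 → P_y = 44.64 kN.
ΣM about P: M_P − 10·5.3 + 556.1 − 40·sin60°·7.4 = 0 → M_P = -246.8 kN·m.

P_x = -20.00 kN, P_y = 44.64 kN, M_P = -246.8 kN·m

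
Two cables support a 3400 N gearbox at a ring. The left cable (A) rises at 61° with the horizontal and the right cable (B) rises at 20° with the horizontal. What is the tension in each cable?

ΣF_x = 0: −T_A·cos61° + T_B·cos20° = 0 → T_B = 0.515924·T_A.
ΣF_y = 0: T_A·sin61° + T_B·sin20° = 3400.
Substitute: T_A·(0.87462 + 0.515924·0.34202) = 3400 → T_A = 3234.78 ≈ 3235 N.
Then T_B = 0.515924 × 3234.78 = 1669 N.

T_A = 3235 N, T_B = 1669 N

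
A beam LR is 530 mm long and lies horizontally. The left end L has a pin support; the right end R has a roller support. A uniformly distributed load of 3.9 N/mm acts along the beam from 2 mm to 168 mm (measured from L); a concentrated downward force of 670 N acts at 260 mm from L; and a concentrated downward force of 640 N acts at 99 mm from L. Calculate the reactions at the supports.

L_x = 0, L_y = 1405 N, R_y = 552.1 N

Resultant of the distributed load: 3.9 × 166 = 647.4 N at 85 mm from L.
Taking moments about L: R_y·530 − (3.9·166)·85 − 670·260 − 640·99 = 0 → R_y = 292589/530 = 552.055 ≈ 552.1 N.
ΣF_y = 0: L_y + 552.055 − 3.9·166 − 670 − 640 = 0 → L_y = 1405 N.
ΣF_x = 0: no horizontal applied forces, so L_x = 0.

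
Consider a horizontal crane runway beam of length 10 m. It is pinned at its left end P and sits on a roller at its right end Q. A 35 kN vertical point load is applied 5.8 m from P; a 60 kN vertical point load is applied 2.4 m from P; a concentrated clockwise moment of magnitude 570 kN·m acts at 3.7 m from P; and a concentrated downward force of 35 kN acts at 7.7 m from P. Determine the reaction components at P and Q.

Taking moments about P: Q_y·10 − 35·5.8 − 60·2.4 − 570 − 35·7.7 = 0 → Q_y = 1186.5/10 = 118.65 ≈ 118.7 kN.
ΣF_y = 0: P_y + 118.65 − 35 − 60 − 35 = 0 → P_y = 11.35 kN.
ΣF_x = 0: no horizontal applied forces, so P_x = 0.

P_x = 0, P_y = 11.35 kN, Q_y = 118.7 kN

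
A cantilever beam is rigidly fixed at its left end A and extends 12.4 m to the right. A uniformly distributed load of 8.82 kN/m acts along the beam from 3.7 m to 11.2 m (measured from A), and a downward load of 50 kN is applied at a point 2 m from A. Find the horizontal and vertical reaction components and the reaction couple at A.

A_x = 0, A_y = 116.1 kN, M_A = 592.8 kN·m

Resultant of the distributed load: 8.82 × 7.5 = 66.15 kN at 7.45 m from A.
ΣF_x = 0: A_x = 0.
ΣF_y = 0: A_y − 8.82·7.5 − 50 = 0 → A_y = 116.1 kN.
ΣM about A: M_A − (8.82·7.5)·7.45 − 50·2 = 0 → M_A = 592.8 kN·m.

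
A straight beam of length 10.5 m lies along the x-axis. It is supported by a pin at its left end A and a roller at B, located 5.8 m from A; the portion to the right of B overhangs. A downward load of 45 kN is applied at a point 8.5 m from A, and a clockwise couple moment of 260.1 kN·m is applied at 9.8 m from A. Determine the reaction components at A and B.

A_x = 0, A_y = -65.79 kN, B_y = 110.8 kN

Taking moments about A: B_y·5.8 − 45·8.5 − 260.1 = 0 → B_y = 642.6/5.8 = 110.793 ≈ 110.8 kN.
ΣF_y = 0: A_y + 110.793 − 45 = 0 → A_y = -65.79 kN.
ΣF_x = 0: no horizontal applied forces, so A_x = 0.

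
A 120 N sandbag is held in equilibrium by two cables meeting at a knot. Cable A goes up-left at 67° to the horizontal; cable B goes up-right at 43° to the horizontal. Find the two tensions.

T_A = 93.39 N, T_B = 49.90 N

ΣF_x = 0: −T_A·cos67° + T_B·cos43° = 0 → T_B = 0.534257·T_A.
ΣF_y = 0: T_A·sin67° + T_B·sin43° = 120.
Substitute: T_A·(0.920505 + 0.534257·0.681998) = 120 → T_A = 93.3949 ≈ 93.39 N.
Then T_B = 0.534257 × 93.3949 = 49.90 N.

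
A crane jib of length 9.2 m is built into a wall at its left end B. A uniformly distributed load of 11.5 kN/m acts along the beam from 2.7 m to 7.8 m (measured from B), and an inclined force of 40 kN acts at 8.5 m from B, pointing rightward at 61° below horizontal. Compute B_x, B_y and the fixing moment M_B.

B_x = -19.39 kN, B_y = 93.63 kN, M_B = 605.3 kN·m

Resultant of the distributed load: 11.5 × 5.1 = 58.65 kN at 5.25 m from B.
ΣF_x = 0: B_x + 40·cos61° = 0 → B_x = -19.39 kN.
ΣF_y = 0: B_y − 11.5·5.1 − 40·sin61° = 0 → B_y = 93.63 kN.
ΣM about B: M_B − (11.5·5.1)·5.25 − 40·sin61°·8.5 = 0 → M_B = 605.3 kN·m.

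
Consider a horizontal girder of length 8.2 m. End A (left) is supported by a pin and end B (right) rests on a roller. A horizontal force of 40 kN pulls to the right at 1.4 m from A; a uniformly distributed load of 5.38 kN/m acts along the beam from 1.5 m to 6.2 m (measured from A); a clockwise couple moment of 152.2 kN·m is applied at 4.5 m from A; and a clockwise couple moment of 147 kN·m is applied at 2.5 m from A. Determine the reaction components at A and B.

A_x = -40.00 kN, A_y = -23.07 kN, B_y = 48.36 kN

Resultant of the distributed load: 5.38 × 4.7 = 25.286 kN at 3.85 m from A.
ΣM about A: B_y·8.2 − (5.38·4.7)·3.85 − 152.2 − 147 = 0 → B_y = 396.5511/8.2 = 48.3599 ≈ 48.36 kN.
ΣF_y = 0: A_y + 48.3599 − 5.38·4.7 = 0 → A_y = -23.07 kN.
ΣF_x = 0: A_x + 40 = 0 → A_x = -40.00 kN.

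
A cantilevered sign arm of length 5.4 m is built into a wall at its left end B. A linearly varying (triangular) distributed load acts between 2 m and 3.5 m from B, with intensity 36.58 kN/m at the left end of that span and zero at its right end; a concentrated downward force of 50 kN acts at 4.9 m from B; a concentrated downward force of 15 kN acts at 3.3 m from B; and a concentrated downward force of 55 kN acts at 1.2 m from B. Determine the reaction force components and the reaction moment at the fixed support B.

B_x = 0, B_y = 147.4 kN, M_B = 429.1 kN·m

Resultant of the triangular load: ½ × 36.58 × 1.5 = 27.435 kN, acting at 2.5 m from B (one-third of the span from the peak).
ΣF_x = 0: B_x = 0.
ΣF_y = 0: B_y − ½·36.58·1.5 − 50 − 15 − 55 = 0 → B_y = 147.4 kN.
ΣM about B: M_B − (½·36.58·1.5)·2.5 − 50·4.9 − 15·3.3 − 55·1.2 = 0 → M_B = 429.1 kN·m.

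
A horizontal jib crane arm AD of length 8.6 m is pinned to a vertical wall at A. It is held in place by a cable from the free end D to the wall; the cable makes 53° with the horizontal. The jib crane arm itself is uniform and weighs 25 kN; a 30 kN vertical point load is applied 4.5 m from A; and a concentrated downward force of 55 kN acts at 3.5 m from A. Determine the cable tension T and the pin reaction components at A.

ΣM about A: T·sin53°·8.6 − 25·4.3 − 30·4.5 − 55·3.5 = 0 → T = 435/(8.6·0.798636) = 63.3347 ≈ 63.33 kN.
ΣF_x = 0: A_x − T·cos53° = 0 → A_x = 63.3347 × 0.601815 = 38.12 kN.
ΣF_y = 0: A_y + T·sin53° − 25 − 30 − 55 = 0 → A_y = 110 − 63.3347 × 0.798636 = 59.42 kN.

T = 63.33 kN, A_x = 38.12 kN, A_y = 59.42 kN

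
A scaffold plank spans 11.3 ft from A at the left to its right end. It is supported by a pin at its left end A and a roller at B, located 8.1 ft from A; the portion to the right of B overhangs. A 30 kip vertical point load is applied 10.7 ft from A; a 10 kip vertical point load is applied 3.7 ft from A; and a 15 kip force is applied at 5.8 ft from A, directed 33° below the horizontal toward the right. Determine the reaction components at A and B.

A_x = -12.58 kip, A_y = -1.878 kip, B_y = 50.05 kip

Moments about A: B_y·8.1 − 30·10.7 − 10·3.7 − 15·sin33°·5.8 = 0 → B_y = 405.384/8.1 = 50.0474 ≈ 50.05 kip.
ΣF_y = 0: A_y + 50.0474 − 30 − 10 − 15·sin33° = 0 → A_y = -1.878 kip.
ΣF_x = 0: A_x + 15·cos33° = 0 → A_x = -12.58 kip.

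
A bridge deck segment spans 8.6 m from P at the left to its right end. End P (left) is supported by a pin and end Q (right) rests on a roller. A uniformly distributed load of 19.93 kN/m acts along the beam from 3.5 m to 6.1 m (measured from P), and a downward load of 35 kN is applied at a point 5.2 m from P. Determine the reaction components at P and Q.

Resultant of the distributed load: 19.93 × 2.6 = 51.818 kN at 4.8 m from P.
Taking moments about P: Q_y·8.6 − (19.93·2.6)·4.8 − 35·5.2 = 0 → Q_y = 430.7264/8.6 = 50.0845 ≈ 50.08 kN.
ΣF_y = 0: P_y + 50.0845 − 19.93·2.6 − 35 = 0 → P_y = 36.73 kN.
ΣF_x = 0: no horizontal applied forces, so P_x = 0.

P_x = 0, P_y = 36.73 kN, Q_y = 50.08 kN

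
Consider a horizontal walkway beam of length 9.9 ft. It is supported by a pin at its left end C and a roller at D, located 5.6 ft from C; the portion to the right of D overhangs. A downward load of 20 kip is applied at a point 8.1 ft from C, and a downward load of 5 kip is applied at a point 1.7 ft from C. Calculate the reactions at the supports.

C_x = 0, C_y = -5.446 kip, D_y = 30.45 kip

Moments about C: D_y·5.6 − 20·8.1 − 5·1.7 = 0 → D_y = 170.5/5.6 = 30.4464 ≈ 30.45 kip.
ΣF_y = 0: C_y + 30.4464 − 20 − 5 = 0 → C_y = -5.446 kip.
ΣF_x = 0: no horizontal applied forces, so C_x = 0.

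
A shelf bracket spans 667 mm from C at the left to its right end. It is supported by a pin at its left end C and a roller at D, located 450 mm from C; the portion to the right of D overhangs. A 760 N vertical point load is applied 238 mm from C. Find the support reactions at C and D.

C_x = 0, C_y = 358.0 N, D_y = 402.0 N

Moments about C: D_y·450 − 760·238 = 0 → D_y = 180880/450 = 401.956 ≈ 402.0 N.
ΣF_y = 0: C_y + 401.956 − 760 = 0 → C_y = 358.0 N.
ΣF_x = 0: no horizontal applied forces, so C_x = 0.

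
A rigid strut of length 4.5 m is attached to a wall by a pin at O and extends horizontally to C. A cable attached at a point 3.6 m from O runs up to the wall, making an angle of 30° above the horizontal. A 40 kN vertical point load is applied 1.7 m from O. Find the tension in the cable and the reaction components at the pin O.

T = 37.78 kN, O_x = 32.72 kN, O_y = 21.11 kN

ΣM about O: T·sin30°·3.6 − 40·1.7 = 0 → T = 68/(3.6·0.5) = 37.7778 ≈ 37.78 kN.
ΣF_x = 0: O_x − T·cos30° = 0 → O_x = 37.7778 × 0.866025 = 32.72 kN.
ΣF_y = 0: O_y + T·sin30° − 40 = 0 → O_y = 40 − 37.7778 × 0.5 = 21.11 kN.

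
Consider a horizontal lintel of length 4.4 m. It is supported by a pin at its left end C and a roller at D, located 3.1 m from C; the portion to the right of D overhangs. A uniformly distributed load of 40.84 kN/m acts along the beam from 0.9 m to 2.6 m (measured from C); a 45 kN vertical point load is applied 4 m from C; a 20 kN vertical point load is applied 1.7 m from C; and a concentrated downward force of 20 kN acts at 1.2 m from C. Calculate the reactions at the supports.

Resultant of the distributed load: 40.84 × 1.7 = 69.428 kN at 1.75 m from C.
Taking moments about C: D_y·3.1 − (40.84·1.7)·1.75 − 45·4 − 20·1.7 − 20·1.2 = 0 → D_y = 359.499/3.1 = 115.967 ≈ 116.0 kN.
ΣF_y = 0: C_y + 115.967 − 40.84·1.7 − 45 − 20 − 20 = 0 → C_y = 38.46 kN.
ΣF_x = 0: no horizontal applied forces, so C_x = 0.

C_x = 0, C_y = 38.46 kN, D_y = 116.0 kN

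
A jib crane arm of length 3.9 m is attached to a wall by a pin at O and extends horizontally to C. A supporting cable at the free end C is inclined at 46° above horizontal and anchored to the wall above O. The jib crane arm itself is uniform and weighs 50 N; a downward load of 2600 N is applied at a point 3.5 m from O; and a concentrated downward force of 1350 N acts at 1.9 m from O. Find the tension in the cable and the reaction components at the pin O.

ΣM about O: T·sin46°·3.9 − 50·1.95 − 2600·3.5 − 1350·1.9 = 0 → T = 11762.5/(3.9·0.71934) = 4192.77 ≈ 4193 N.
ΣF_x = 0: O_x − T·cos46° = 0 → O_x = 4192.77 × 0.694658 = 2913 N.
ΣF_y = 0: O_y + T·sin46° − 50 − 2600 − 1350 = 0 → O_y = 4000 − 4192.77 × 0.71934 = 984.0 N.

T = 4193 N, O_x = 2913 N, O_y = 984.0 N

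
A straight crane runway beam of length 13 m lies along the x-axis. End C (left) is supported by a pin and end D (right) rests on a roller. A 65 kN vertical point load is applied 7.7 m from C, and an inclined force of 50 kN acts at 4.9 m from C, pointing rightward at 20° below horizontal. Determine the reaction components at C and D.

C_x = -46.98 kN, C_y = 37.16 kN, D_y = 44.95 kN

ΣM about C: D_y·13 − 65·7.7 − 50·sin20°·4.9 = 0 → D_y = 584.295/13 = 44.9458 ≈ 44.95 kN.
ΣF_y = 0: C_y + 44.9458 − 65 − 50·sin20° = 0 → C_y = 37.16 kN.
ΣF_x = 0: C_x + 50·cos20° = 0 → C_x = -46.98 kN.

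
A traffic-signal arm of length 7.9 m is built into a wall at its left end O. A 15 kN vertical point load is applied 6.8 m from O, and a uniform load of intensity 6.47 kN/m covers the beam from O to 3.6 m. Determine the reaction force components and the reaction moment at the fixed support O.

Resultant of the distributed load: 6.47 × 3.6 = 23.292 kN at 1.8 m from O.
ΣF_x = 0: O_x = 0.
ΣF_y = 0: O_y − 15 − 6.47·3.6 = 0 → O_y = 38.29 kN.
ΣM about O: M_O − 15·6.8 − (6.47·3.6)·1.8 = 0 → M_O = 143.9 kN·m.

O_x = 0, O_y = 38.29 kN, M_O = 143.9 kN·m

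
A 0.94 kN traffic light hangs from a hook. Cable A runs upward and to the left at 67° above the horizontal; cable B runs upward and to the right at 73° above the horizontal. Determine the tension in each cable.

T_A = 0.4276 kN, T_B = 0.5714 kN

ΣF_x = 0: −T_A·cos67° + T_B·cos73° = 0 → T_B = 1.33642·T_A.
ΣF_y = 0: T_A·sin67° + T_B·sin73° = 0.94.
Substitute: T_A·(0.920505 + 1.33642·0.956305) = 0.94 → T_A = 0.427558 ≈ 0.4276 kN.
Then T_B = 1.33642 × 0.427558 = 0.5714 kN.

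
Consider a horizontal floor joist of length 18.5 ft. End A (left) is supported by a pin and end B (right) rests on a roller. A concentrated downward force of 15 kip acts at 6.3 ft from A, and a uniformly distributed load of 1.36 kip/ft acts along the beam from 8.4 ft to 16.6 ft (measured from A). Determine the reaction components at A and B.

Resultant of the distributed load: 1.36 × 8.2 = 11.152 kip at 12.5 ft from A.
ΣM about A: B_y·18.5 − 15·6.3 − (1.36·8.2)·12.5 = 0 → B_y = 233.9/18.5 = 12.6432 ≈ 12.64 kip.
ΣF_y = 0: A_y + 12.6432 − 15 − 1.36·8.2 = 0 → A_y = 13.51 kip.
ΣF_x = 0: no horizontal applied forces, so A_x = 0.

A_x = 0, A_y = 13.51 kip, B_y = 12.64 kip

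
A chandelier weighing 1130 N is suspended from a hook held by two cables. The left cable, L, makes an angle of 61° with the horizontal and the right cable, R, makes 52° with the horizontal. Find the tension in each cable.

ΣF_x = 0: −T_L·cos61° + T_R·cos52° = 0 → T_R = 0.787461·T_L.
ΣF_y = 0: T_L·sin61° + T_R·sin52° = 1130.
Substitute: T_L·(0.87462 + 0.787461·0.788011) = 1130 → T_L = 755.778 ≈ 755.8 N.
Then T_R = 0.787461 × 755.778 = 595.1 N.

T_L = 755.8 N, T_R = 595.1 N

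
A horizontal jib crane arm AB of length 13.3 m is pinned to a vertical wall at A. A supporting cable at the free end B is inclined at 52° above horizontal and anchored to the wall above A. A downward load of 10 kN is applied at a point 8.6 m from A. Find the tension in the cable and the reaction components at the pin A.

T = 8.206 kN, A_x = 5.052 kN, A_y = 3.534 kN

ΣM about A: T·sin52°·13.3 − 10·8.6 = 0 → T = 86/(13.3·0.788011) = 8.20568 ≈ 8.206 kN.
ΣF_x = 0: A_x − T·cos52° = 0 → A_x = 8.20568 × 0.615661 = 5.052 kN.
ΣF_y = 0: A_y + T·sin52° − 10 = 0 → A_y = 10 − 8.20568 × 0.788011 = 3.534 kN.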